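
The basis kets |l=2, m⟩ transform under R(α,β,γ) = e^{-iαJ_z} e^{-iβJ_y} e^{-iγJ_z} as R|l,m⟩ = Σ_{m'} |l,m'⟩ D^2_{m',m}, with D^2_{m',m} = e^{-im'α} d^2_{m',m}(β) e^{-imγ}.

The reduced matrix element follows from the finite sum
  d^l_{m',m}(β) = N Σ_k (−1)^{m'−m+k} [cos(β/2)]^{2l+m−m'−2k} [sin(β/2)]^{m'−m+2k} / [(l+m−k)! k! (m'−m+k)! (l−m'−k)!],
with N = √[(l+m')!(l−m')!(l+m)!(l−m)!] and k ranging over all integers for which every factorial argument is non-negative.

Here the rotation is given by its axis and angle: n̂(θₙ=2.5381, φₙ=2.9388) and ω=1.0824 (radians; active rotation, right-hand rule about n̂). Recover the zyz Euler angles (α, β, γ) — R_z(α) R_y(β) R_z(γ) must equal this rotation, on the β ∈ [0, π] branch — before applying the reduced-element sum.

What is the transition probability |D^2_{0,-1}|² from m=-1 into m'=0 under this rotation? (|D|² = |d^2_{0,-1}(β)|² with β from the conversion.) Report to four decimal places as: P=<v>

P=0.3224

Axis–angle → zyz. n̂ = (sinθₙcosφₙ, sinθₙsinφₙ, cosθₙ) = (-0.555892, +0.114302, -0.823358), ω = 1.0824.
R = I cosω + sinω [n̂]ₓ + (1−cosω) n̂n̂ᵀ gives
  R = [+0.633233, +0.693371, +0.343880; -0.760823, +0.476145, +0.440947; +0.142003, -0.540854, +0.829043]
β = atan2(√(R₁₃²+R₂₃²), R₃₃) = 0.593403; α = atan2(R₂₃, R₁₃) mod 2π = 0.908453; γ = atan2(R₃₂, −R₃₁) mod 2π = 4.455631
D^2_{0,-1}(0.9085,0.5934,4.4556) = e^{-i·0·0.9085}·d^2_{0,-1}(0.5934)·e^{-i·-1·4.4556}. Compute d first:
Half-angle: c=0.956306, s=0.292367. N=√(2·2·1·6)=4.898979
The bounds max(0,m−m')=0 and min(l+m,l−m')=1 give 2 terms
  k=0: (−1)^1·4.8990/(2)·0.9563^3·0.2924^1 = -0.626318
  k=1: (−1)^2·4.8990/(2)·0.9563^1·0.2924^3 = +0.058541
d^2_{0,-1}(0.5934) = -0.626318 +0.058541 = -0.567778
|D^2_{0,-1}|² = |d^2_{0,-1}(β)|² = (-0.567778)² = 0.322371 (the z-rotation phases have unit modulus)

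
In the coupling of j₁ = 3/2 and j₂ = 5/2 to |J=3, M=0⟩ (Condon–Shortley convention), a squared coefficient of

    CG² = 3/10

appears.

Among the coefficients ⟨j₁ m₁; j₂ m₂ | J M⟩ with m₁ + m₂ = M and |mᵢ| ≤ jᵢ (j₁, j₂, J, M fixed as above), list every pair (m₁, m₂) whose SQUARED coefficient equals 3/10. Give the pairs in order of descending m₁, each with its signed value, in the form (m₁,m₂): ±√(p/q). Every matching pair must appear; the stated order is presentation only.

(3/2,-3/2): +√(3/10); (-3/2,3/2): −√(3/10)

Admissible pairs with m₁+m₂ = M = 0: (-3/2,3/2), (-1/2,1/2), (1/2,-1/2), (3/2,-3/2)
  (m₁,m₂)=(3/2,-3/2): CG² = 3/10, CG = +√(3/10)   ← matches the target
  (m₁,m₂)=(1/2,-1/2): CG² = 1/5, CG = +√(1/5)
  (m₁,m₂)=(-1/2,1/2): CG² = 1/5, CG = −√(1/5)
  (m₁,m₂)=(-3/2,3/2): CG² = 3/10, CG = −√(3/10)   ← matches the target
Pairs with CG² = 3/10: (3/2,-3/2): +√(3/10); (-3/2,3/2): −√(3/10)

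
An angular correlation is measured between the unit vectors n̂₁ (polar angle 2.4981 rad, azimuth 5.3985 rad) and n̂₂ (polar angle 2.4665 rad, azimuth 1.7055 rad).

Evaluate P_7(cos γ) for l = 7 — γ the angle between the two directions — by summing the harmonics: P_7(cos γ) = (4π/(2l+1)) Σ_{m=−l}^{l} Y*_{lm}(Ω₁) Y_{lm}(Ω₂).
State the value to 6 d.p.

Addition theorem: P_7(cos γ) = (4π/15) Σ_m Y*_{lm}(Ω₁) Y_{lm}(Ω₂), m = −7…7:
  m=-7: Y*=+0.013940+0.001263i  Y=+0.015070+0.010939i  product +0.000196+0.000172i
  m=-6: Y*=-0.039182-0.057801i  Y=+0.060120-0.062929i  product -0.005993-0.001009i
  m=-5: Y*=-0.059513+0.200189i  Y=-0.151055-0.189292i  product +0.046884-0.018974i
  m=-4: Y*=+0.373267-0.156562i  Y=-0.369254+0.220747i  product -0.103270+0.140209i
  m=-3: Y*=-0.408171-0.216424i  Y=+0.168698+0.394479i  product +0.016517-0.197525i
  m=-2: Y*=+0.028208+0.140181i  Y=+0.049320-0.013618i  product +0.003300+0.006530i
  m=-1: Y*=-0.215893+0.263664i  Y=+0.050771+0.374628i  product -0.109737-0.067493i
  m=+0: Y*=+0.261852-0.000000i  Y=+0.176451+0.000000i  product +0.046204+0.000000i
  m=+1: Y*=+0.215893+0.263664i  Y=-0.050771+0.374628i  product -0.109737+0.067493i
  m=+2: Y*=+0.028208-0.140181i  Y=+0.049320+0.013618i  product +0.003300-0.006530i
  m=+3: Y*=+0.408171-0.216424i  Y=-0.168698+0.394479i  product +0.016517+0.197525i
  m=+4: Y*=+0.373267+0.156562i  Y=-0.369254-0.220747i  product -0.103270-0.140209i
  m=+5: Y*=+0.059513+0.200189i  Y=+0.151055-0.189292i  product +0.046884+0.018974i
  m=+6: Y*=-0.039182+0.057801i  Y=+0.060120+0.062929i  product -0.005993+0.001009i
  m=+7: Y*=-0.013940+0.001263i  Y=-0.015070+0.010939i  product +0.000196-0.000172i
Σ over m = -0.258001-0.000000i; ×(4π/15) → -0.216143-0.000000i. Real part: -0.216143

-0.216143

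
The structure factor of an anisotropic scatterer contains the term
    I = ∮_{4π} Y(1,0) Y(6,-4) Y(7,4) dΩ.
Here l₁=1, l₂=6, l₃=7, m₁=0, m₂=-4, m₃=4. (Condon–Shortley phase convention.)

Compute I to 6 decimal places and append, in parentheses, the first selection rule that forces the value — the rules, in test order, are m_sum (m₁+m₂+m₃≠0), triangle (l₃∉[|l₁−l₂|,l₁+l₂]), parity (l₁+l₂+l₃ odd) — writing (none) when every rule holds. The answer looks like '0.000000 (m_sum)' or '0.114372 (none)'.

m-sum 0 ✓  L=14 even ✓  5≤7≤7 ✓
Π(2lᵢ+1) = 3×13×15 = 585
triangle coeff Δ(1,6,7) = 1/1365
Σ_t [0,0]: t=0:+1/518400 = 1/518400
(3j)²=7/195 [(1 6 7; 0 0 0)], sign=-1
Σ_t [0,0]: t=0:+1/7257600 = 1/7257600
(3j)²=11/455 [(1 6 7; 0 -4 4)], sign=-1
⇒ 4πI² = 33/65
I = (+1)√(33/65/(4π)) = 0.20099968
No selection rule forces the value: the integral is nonzero (none).

0.201000 (none)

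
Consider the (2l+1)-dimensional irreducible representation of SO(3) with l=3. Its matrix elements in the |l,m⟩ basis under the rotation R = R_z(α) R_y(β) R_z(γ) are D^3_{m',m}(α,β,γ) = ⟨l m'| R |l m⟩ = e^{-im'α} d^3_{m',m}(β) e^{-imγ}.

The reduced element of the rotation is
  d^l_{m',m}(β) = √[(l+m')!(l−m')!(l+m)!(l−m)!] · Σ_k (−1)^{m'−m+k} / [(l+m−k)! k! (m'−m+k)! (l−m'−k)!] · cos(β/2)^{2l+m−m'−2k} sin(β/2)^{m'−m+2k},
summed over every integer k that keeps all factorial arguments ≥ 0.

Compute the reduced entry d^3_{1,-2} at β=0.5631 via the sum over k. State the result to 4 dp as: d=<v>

d^3_{1,-2}(β=0.5631) via the finite sum:
Half-angle: c=0.960626, s=0.277845. N=√(24·2·1·120)=75.894664
The bounds max(0,m−m')=0 and min(l+m,l−m')=1 give 2 terms
  k=0: (−1)^3·75.8947/(12)·0.9606^3·0.2778^3 = -0.120254
  k=1: (−1)^4·75.8947/(24)·0.9606^1·0.2778^5 = +0.005030
d^3_{1,-2}(0.5631) = -0.120254 +0.005030 = -0.115224

d=-0.1152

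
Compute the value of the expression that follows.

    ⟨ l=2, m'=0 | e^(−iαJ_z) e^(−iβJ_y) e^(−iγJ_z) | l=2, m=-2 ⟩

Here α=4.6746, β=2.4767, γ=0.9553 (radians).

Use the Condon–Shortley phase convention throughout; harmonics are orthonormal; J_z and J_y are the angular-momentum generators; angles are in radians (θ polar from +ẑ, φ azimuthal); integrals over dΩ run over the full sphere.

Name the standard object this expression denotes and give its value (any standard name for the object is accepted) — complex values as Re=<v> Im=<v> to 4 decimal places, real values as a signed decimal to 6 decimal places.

Wigner D-matrix element, Re=-0.0777 Im=0.2198

This is a Wigner D-matrix element — the rotation-matrix element ⟨l m'| R(α,β,γ) |l m⟩ in the angular-momentum basis.
D^2_{0,-2}(4.6746,2.4767,0.9553) = e^{-i·0·4.6746}·d^2_{0,-2}(2.4767)·e^{-i·-2·0.9553}. Compute d first:
Half-angle: c=0.326356, s=0.945247. N=√(2·2·1·24)=9.797959
k∈{0} keeps every argument non-negative
  k=0: (−1)^2·9.7980/(4)·0.3264^2·0.9452^2 = +0.233104
d^2_{0,-2}(2.4767) = +0.233104
D = (+1.000000+0.000000i)·(+0.233104)·(-0.333302+0.942820i) = -0.077694+0.219775i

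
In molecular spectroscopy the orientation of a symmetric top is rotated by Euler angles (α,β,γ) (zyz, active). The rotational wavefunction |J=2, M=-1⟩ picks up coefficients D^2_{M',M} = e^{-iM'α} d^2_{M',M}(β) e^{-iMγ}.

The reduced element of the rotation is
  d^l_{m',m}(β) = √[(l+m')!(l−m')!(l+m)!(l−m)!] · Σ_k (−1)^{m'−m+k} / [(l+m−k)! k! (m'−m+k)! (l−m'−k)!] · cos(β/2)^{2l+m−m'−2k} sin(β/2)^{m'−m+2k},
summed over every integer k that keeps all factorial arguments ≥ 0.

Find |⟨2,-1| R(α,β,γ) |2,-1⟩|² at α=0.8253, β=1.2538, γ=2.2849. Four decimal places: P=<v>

Split into d^2_{-1,-1}(β=1.2538) × two z-phases.
c=cos(1.253800/2)=0.809850, s=sin(1.253800/2)=0.586637; N=√[1·6·1·6]=6.000000
The bounds max(0,m−m')=0 and min(l+m,l−m')=1 give 2 terms
  k=0: (−1)^0·6.0000/(6)·0.8098^4·0.5866^0 = +0.430148
  k=1: (−1)^1·6.0000/(2)·0.8098^2·0.5866^2 = -0.677126
d^2_{-1,-1}(1.2538) = +0.430148 -0.677126 = -0.246977
|D^2_{-1,-1}|² = |d^2_{-1,-1}(β)|² = (-0.246977)² = 0.060998 (the z-rotation phases have unit modulus)

P=0.0610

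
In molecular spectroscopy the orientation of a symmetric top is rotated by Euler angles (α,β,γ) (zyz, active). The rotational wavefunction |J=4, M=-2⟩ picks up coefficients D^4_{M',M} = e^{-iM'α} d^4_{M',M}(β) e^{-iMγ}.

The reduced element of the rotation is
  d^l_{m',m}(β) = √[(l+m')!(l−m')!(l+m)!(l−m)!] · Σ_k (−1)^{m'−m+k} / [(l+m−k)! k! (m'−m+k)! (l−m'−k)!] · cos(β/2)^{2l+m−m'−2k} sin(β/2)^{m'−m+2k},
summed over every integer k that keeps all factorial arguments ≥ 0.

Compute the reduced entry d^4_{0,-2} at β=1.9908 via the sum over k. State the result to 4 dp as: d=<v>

d=0.0540

d^4_{0,-2}(β=1.9908) via the finite sum:
Half-angle: c=0.544167, s=0.838977. N=√(24·24·2·720)=910.735966
Admissible k: 0..2 (factorial args all ≥0)
  k=0: (−1)^2·910.7360/(96)·0.5442^6·0.8390^2 = +0.173387
  k=1: (−1)^3·910.7360/(36)·0.5442^4·0.8390^4 = -1.099055
  k=2: (−1)^4·910.7360/(96)·0.5442^2·0.8390^6 = +0.979683
d^4_{0,-2}(1.9908) = +0.173387 -1.099055 +0.979683 = +0.054015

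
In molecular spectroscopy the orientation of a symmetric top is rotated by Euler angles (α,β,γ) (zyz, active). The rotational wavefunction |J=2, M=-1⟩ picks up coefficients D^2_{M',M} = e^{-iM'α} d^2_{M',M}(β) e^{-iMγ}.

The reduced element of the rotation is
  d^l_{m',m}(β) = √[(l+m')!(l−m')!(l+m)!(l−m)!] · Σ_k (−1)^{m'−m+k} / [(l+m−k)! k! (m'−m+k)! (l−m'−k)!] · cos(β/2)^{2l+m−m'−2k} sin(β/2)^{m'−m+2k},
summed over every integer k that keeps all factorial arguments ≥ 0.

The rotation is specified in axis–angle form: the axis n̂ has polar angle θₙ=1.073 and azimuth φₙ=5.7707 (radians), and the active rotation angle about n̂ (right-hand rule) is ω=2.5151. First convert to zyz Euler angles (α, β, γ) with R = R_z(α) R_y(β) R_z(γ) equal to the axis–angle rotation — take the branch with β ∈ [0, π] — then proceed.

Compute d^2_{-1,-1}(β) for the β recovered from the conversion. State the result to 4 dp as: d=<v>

Axis–angle → zyz. n̂ = (sinθₙcosφₙ, sinθₙsinφₙ, cosθₙ) = (+0.765757, -0.430835, +0.477490), ω = 2.5151.
R = I cosω + sinω [n̂]ₓ + (1−cosω) n̂n̂ᵀ gives
  R = [+0.251318, -0.877132, +0.409242; -0.317219, -0.474102, -0.821340; +0.914446, +0.076598, -0.397394]
β = atan2(√(R₁₃²+R₂₃²), R₃₃) = 1.979471; α = atan2(R₂₃, R₁₃) mod 2π = 5.174645; γ = atan2(R₃₂, −R₃₁) mod 2π = 3.058023
d^2_{-1,-1}(β=1.9795) via the finite sum:
With c≡cos(β/2)=0.548911 and s≡sin(β/2)=0.835881, N=[1·6·1·6]^{1/2}=6.000000
k: max(0,(-1)−(-1))=0 … min(2+(-1),2−(-1))=1
  k=0: (−1)^0·6.0000/(6)·0.5489^4·0.8359^0 = +0.090784
  k=1: (−1)^1·6.0000/(2)·0.5489^2·0.8359^2 = -0.631559
d^2_{-1,-1}(1.9795) = +0.090784 -0.631559 = -0.540775

d=-0.5408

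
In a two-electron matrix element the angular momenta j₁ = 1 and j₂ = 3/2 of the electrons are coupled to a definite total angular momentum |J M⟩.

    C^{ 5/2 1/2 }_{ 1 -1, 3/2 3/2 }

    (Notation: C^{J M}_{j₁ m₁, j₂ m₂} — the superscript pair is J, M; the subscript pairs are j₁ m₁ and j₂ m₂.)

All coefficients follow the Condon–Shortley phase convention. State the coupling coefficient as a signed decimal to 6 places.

+0.316228

√[6·0!2!3!/6! · 0!2!3!0!3!2!] = √(72/5)
  +(−1)^0/∏(0,0,2,3,0,0)! = 1/12  (running 1/12)
⟨..|..⟩ = √(72/5)·(1/12) = +0.316228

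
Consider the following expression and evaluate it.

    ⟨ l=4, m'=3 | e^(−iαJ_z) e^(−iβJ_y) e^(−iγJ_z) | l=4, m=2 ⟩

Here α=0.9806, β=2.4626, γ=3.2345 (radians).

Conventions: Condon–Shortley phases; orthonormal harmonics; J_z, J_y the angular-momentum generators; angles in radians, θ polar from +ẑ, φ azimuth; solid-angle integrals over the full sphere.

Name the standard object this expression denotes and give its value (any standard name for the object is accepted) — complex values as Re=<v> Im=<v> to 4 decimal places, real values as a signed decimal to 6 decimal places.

This is a Wigner D-matrix element — the rotation-matrix element ⟨l m'| R(α,β,γ) |l m⟩ in the angular-momentum basis.
Split into d^4_{3,2}(β=2.4626) × two z-phases.
c=cos(2.462600/2)=0.333012, s=sin(2.462600/2)=0.942923; N=√[5040·1·720·2]=2693.993318
Admissible k: 0..1 (factorial args all ≥0)
  k=0: (−1)^1·2693.9933/(720)·0.3330^7·0.9429^1 = -0.001602
  k=1: (−1)^2·2693.9933/(240)·0.3330^5·0.9429^3 = +0.038540
d^4_{3,2}(2.4626) = -0.001602 +0.038540 = +0.036938
Attach z-rotation phases: D = e^{-i(3)(0.9806)}·(+0.036938)·e^{-i(2)(3.2345)} = -0.036934-0.000516i

Wigner D-matrix element, Re=-0.0369 Im=-0.0005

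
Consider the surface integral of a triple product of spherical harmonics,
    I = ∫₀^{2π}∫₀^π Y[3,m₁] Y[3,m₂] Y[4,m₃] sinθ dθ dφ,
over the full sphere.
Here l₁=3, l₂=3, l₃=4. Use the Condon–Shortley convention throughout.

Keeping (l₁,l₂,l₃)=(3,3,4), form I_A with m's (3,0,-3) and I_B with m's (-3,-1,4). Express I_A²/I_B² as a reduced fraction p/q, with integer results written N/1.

3/2

l's match ⇒ only the (l;m) 3-j factors differ between A and B.
A: triangle coeff Δ(3,3,4) = 1/34650; Σ_t [0,0]: t=0:+1/288 = 1/288; (3j)²=1/22 [(3 3 4; 3 0 -3)], sign=-1
B: triangle coeff Δ(3,3,4) = 1/34650; Σ_t [2,2]: t=2:+1/1152 = 1/1152; (3j)²=1/33 [(3 3 4; -3 -1 4)], sign=+1
I_A²/I_B² = (1/22)/(1/33) = 3/2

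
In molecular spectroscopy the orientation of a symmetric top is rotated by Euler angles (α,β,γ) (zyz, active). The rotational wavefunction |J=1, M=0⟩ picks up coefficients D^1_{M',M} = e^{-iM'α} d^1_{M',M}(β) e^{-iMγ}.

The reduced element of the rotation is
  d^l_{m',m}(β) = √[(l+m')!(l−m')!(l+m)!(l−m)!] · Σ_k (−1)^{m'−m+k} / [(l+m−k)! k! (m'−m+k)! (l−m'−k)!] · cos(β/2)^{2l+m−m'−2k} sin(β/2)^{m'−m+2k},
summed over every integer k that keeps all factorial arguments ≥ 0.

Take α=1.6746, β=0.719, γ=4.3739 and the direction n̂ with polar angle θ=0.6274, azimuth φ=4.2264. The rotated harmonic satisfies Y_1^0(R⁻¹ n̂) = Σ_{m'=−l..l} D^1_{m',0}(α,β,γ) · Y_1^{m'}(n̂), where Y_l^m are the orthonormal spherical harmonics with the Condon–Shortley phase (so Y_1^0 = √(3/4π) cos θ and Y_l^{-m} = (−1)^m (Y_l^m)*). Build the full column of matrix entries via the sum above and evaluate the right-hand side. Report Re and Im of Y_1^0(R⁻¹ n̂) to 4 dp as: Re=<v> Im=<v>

Need the full column D^1_{m',0} for m'=−1..1 at α=1.6746, β=0.7190, γ=4.3739.
cos(β/2)=0.936073, sin(β/2)=0.351806
d^1_{-1,0}: single k=1 term ⇒ +0.465724;  D = -0.048257+0.463217i
d^1_{0,0}: k∈[0..1] ⇒ +0.876232 -0.123768 = +0.752465;  D = +0.752465+0.000000i
d^1_{1,0}: single k=0 term ⇒ -0.465724;  D = +0.048257+0.463217i
Y_1^{m'}(θ=0.6274,φ=4.2264) and Σ D·Y over m':
  (-0.0483+0.4632i)·(-0.0947+0.1793i)  (+0.7525+0.0000i)·(+0.3956+0.0000i)  (+0.0483+0.4632i)·(+0.0947+0.1793i)
Y_1^0(R⁻¹ n̂) = +0.140639+0.000000i

Re=0.1406 Im=0.0000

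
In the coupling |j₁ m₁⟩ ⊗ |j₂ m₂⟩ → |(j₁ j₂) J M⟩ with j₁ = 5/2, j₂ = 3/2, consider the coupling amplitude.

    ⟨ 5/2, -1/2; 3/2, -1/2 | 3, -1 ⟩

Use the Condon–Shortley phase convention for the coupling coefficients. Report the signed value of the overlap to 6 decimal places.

+√(1/60) ≈ +0.129099

j₁+j₂−J=1  J+j₁−j₂=4  J−j₁+j₂=2  j₁+j₂+J+1=8
(j₁±m₁, j₂±m₂, J±M) = (2,3,1,2,2,4)
P² = 48/5
sum k=0..1:
  [0] +1/6 = 1/6
  [1] −1/8 = -1/8
S = 1/24
C² = P²·S² = 1/60 ; C = +0.129099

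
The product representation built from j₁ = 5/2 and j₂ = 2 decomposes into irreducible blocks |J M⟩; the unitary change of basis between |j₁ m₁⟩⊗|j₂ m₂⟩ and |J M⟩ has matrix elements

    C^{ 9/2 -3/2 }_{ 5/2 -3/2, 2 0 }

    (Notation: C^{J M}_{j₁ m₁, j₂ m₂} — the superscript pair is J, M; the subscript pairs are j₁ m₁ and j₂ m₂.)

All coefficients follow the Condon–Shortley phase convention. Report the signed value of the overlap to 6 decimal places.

triangle: 0!×5!×4!/10! = 2880/3628800
(j±m)!: 1!×4!×2!×2!×3!×6! = 414720
prefactor² = (2J+1)×Δ×N² = 23040/7
  k=0: +1/(0!×0!×4!×2!×1!×2!) = 1/96
Σ = 1/96  ⇒  CG² = 23040/7×(1/96)² = 5/14
CG = +√(5/14) = +0.597614

+0.597614  (= +√(5/14))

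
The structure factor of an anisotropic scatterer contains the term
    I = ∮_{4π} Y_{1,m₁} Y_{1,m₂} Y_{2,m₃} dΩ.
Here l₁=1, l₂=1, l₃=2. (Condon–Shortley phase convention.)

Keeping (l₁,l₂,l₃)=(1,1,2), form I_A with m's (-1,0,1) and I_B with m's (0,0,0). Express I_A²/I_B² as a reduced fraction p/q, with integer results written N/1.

l's match ⇒ only the (l;m) 3-j factors differ between A and B.
A: triangle coeff Δ(1,1,2) = 1/30; Σ_t [0,0]: t=0:+1/2 = 1/2; (3j)²=1/10 [(1 1 2; -1 0 1)], sign=-1
B: triangle coeff Δ(1,1,2) = 1/30; Σ_t [0,0]: t=0:+1/1 = 1/1; (3j)²=2/15 [(1 1 2; 0 0 0)], sign=+1
I_A²/I_B² = (1/10)/(2/15) = 3/4

3/4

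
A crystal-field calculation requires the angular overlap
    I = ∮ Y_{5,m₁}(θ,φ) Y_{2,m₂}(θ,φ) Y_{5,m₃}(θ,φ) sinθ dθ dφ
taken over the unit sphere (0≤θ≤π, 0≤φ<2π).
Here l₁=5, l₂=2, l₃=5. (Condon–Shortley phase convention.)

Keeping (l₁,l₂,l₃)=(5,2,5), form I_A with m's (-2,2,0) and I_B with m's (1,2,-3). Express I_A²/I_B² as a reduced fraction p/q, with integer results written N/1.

l's match ⇒ only the (l;m) 3-j factors differ between A and B.
A: triangle coeff Δ(5,2,5) = 1/38610; Σ_t [2,2]: t=2:+1/2880 = 1/2880; (3j)²=14/429 [(5 2 5; -2 2 0)], sign=-1
B: triangle coeff Δ(5,2,5) = 1/38610; Σ_t [2,2]: t=2:+1/5760 = 1/5760; (3j)²=56/2145 [(5 2 5; 1 2 -3)], sign=+1
I_A²/I_B² = (14/429)/(56/2145) = 5/4

5/4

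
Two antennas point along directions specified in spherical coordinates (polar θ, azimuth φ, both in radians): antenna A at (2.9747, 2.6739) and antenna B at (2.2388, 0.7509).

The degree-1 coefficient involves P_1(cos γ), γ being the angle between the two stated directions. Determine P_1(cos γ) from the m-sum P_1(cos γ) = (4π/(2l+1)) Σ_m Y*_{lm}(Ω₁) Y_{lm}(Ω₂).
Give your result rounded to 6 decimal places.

0.565825

Expand P_1 via completeness: Σ_{m} conj(Y_{1,m}) at Ω₁ times Y_{1,m} at Ω₂ —
  term(m=-1) = -0.00537 + 0.01461j   from Y*(Ω₁)=-0.05123 + 0.02587j, Y(Ω₂)=0.19829 - 0.18506j
  term(m=+0) = 0.14582 + 0.00000j   from Y*(Ω₁)=-0.48181 + 0.00000j, Y(Ω₂)=-0.30265 + 0.00000j
  term(m=+1) = -0.00537 - 0.01461j   from Y*(Ω₁)=0.05123 + 0.02587j, Y(Ω₂)=-0.19829 - 0.18506j
Total Σ_m = 0.13508 + 0.00000j. Multiply by 4.188790: 0.56583 + 0.00000j. P_1(cos γ) = 0.565825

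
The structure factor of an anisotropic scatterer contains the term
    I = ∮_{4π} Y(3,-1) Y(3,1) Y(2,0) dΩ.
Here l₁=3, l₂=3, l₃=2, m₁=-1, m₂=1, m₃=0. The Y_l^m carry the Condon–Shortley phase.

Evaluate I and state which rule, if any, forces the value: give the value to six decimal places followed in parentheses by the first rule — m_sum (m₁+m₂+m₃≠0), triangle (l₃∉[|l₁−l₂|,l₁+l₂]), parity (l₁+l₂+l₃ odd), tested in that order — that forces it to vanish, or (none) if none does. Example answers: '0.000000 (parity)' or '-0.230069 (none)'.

-0.126157 (none)

Rules hold: Σm=0, L=8 even, 0≤2≤6.
N = 7·7·5 = 245
Δ = 4!·2!·2!/9! = 1/3780
Racah Σ t=1..3: t=1:−1/24 t=2:+1/4 t=3:−1/24 = 1/6
⇒ 3j(3 3 2; 0 0 0)² = 4/105, sgn +1
Racah Σ t=2..4: t=2:+1/16 t=3:−1/6 t=4:+1/96 = -3/32
⇒ 3j(3 3 2; -1 1 0)² = 3/140, sgn -1
4πI² = N·(3j₀)²·(3jₘ)² = 1/5
I = -1·√(0.2/4π) = -0.12615663
No selection rule forces the value: the integral is nonzero (none).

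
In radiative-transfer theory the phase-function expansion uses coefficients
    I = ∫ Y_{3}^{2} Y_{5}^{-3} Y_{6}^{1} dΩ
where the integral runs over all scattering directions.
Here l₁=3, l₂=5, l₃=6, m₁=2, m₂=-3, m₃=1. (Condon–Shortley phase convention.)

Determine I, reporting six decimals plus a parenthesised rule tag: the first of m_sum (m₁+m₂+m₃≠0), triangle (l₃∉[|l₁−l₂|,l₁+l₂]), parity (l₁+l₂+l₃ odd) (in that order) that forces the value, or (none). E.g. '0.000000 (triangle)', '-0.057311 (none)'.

0.166435 (none)

m-sum 0 ✓  L=14 even ✓  2≤6≤8 ✓
Π(2lᵢ+1) = 7×11×13 = 1001
triangle coeff Δ(3,5,6) = 1/675675
Σ_t [0,2]: t=0:+1/8640 t=1:−1/2304 t=2:+1/8640 = -7/34560
(3j)²=7/429 [(3 5 6; 0 0 0)], sign=-1
Σ_t [0,1]: t=0:+1/17280 t=1:−1/120960 = 1/20160
(3j)²=64/3003 [(3 5 6; 2 -3 1)], sign=-1
⇒ 4πI² = 448/1287
I = (+1)√(448/1287/(4π)) = 0.16643505
No selection rule forces the value: the integral is nonzero (none).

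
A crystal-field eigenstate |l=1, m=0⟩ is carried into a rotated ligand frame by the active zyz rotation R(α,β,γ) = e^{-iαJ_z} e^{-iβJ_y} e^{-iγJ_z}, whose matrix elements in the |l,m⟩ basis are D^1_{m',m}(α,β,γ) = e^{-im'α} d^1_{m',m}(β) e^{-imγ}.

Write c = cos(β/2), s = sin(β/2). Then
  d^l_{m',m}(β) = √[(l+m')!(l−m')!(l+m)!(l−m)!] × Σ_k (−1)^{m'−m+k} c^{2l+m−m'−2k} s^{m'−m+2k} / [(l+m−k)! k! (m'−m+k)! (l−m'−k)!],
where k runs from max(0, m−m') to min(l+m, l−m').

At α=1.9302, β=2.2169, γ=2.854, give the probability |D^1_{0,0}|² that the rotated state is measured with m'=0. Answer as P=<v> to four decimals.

P=0.3625

D^1_{0,0}(1.9302,2.2169,2.8540) = e^{-i·0·1.9302}·d^1_{0,0}(2.2169)·e^{-i·0·2.8540}. Compute d first:
Half-angle: c=0.446049, s=0.895008. N=√(1·1·1·1)=1.000000
Admissible k: 0..1 (factorial args all ≥0)
  k=0: (−1)^0·1.0000/(1)·0.4460^2·0.8950^0 = +0.198960
  k=1: (−1)^1·1.0000/(1)·0.4460^0·0.8950^2 = -0.801040
d^1_{0,0}(2.2169) = +0.198960 -0.801040 = -0.602080
|D^1_{0,0}|² = |d^1_{0,0}(β)|² = (-0.602080)² = 0.362500 (the z-rotation phases have unit modulus)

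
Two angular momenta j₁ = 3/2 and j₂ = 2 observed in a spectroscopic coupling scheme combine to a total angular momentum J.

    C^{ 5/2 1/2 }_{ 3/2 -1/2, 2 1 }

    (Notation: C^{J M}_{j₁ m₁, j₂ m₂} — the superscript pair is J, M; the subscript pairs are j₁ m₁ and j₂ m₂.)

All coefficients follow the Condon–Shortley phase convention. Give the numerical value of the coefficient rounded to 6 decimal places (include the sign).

−√(5/14) ≈ -0.597614

triangle: 1!·2!·3!/7! = 12/5040
(j±m)!: 1!·2!·3!·1!·3!·2! = 144
prefactor² = (2J+1)·Δ·N² = 72/35
  k=0: +1/(0!·1!·2!·3!·0!·0!) = 1/12
  k=1: −1/(1!·0!·1!·2!·1!·1!) = -1/2
Σ = -5/12  ⇒  CG² = 72/35·(-5/12)² = 5/14
CG = −√(5/14) = -0.597614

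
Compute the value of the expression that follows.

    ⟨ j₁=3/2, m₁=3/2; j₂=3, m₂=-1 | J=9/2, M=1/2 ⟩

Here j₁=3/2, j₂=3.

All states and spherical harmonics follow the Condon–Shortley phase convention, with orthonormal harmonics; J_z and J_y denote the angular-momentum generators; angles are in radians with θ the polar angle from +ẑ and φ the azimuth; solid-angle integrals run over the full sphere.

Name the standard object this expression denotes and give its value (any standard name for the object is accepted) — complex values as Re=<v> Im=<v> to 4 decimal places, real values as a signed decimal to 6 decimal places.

Clebsch–Gordan coefficient, +√(5/42) ≈ +0.345033

This is a Clebsch–Gordan (vector-coupling) coefficient.
triangle: 0!*3!*6!/10! = 4320/3628800
(j±m)!: 3!*0!*2!*4!*5!*4! = 829440
prefactor² = (2J+1)*Δ*N² = 69120/7
  k=0: +1/(0!*0!*0!*2!*3!*4!) = 1/288
Σ = 1/288  ⇒  CG² = 69120/7*(1/288)² = 5/42
CG = +√(5/42) = +0.345033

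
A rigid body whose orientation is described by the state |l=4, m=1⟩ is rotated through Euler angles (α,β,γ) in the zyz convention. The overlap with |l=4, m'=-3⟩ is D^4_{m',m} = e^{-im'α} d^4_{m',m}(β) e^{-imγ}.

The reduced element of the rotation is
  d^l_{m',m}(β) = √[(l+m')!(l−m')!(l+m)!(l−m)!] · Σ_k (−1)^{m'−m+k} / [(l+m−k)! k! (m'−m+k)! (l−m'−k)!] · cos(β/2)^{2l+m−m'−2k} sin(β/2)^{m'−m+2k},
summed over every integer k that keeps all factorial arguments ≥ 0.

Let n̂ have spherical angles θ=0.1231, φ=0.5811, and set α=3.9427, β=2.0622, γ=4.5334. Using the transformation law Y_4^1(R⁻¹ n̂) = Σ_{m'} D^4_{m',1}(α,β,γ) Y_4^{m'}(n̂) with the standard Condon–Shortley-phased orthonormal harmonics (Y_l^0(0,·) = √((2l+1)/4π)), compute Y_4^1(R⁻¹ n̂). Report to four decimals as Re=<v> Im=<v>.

Need the full column D^4_{m',1} for m'=−4..4 at α=3.9427, β=2.0622, γ=4.5334.
cos(β/2)=0.513876, sin(β/2)=0.857865
d^4_{-4,1}: single k=5 term ⇒ +0.471804;  D = +0.112986-0.458076i
d^4_{-3,1}: k∈[4..5] ⇒ +0.499604 -0.835409 = -0.335805;  D = -0.178170-0.284640i
d^4_{-2,1}: k∈[3..5] ⇒ +0.319935 -1.337440 +0.745463 = -0.272042;  D = +0.266043+0.056818i
d^4_{-1,1}: k∈[2..5] ⇒ +0.135514 -1.132996 +1.578774 -0.293326 = +0.287967;  D = +0.239171-0.160381i
d^4_{0,1}: k∈[1..4] ⇒ +0.036303 -0.607033 +1.691742 -0.785787 = +0.335225;  D = -0.059682+0.329869i
d^4_{1,1}: k∈[0..3] ⇒ +0.004863 -0.203271 +1.132996 -1.052516 = -0.117930;  D = +0.068724+0.095835i
d^4_{2,1}: k∈[0..2] ⇒ -0.034440 +0.479902 -0.891626 = -0.446164;  D = -0.441315-0.065602i
d^4_{3,1}: k∈[0..1] ⇒ +0.107561 -0.499604 = -0.392043;  D = +0.311258-0.238361i
d^4_{4,1}: single k=0 term ⇒ -0.169293;  D = -0.019620+0.168153i
Y_4^{m'}(θ=0.1231,φ=0.5811) and Σ D·Y over m':
  (+0.1130-0.4581i)·(-0.0001-0.0001i)  (-0.1782-0.2846i)·(-0.0004-0.0023i)  (+0.2660+0.0568i)·(+0.0118-0.0273i)  (+0.2392-0.1604i)·(+0.1877-0.1232i)  (-0.0597+0.3299i)·(+0.7833+0.0000i)  (+0.0687+0.0958i)·(-0.1877-0.1232i)  (-0.4413-0.0656i)·(+0.0118+0.0273i)  (+0.3113-0.2384i)·(+0.0004-0.0023i)  (-0.0196+0.1682i)·(-0.0001+0.0001i)
Y_4^1(R⁻¹ n̂) = -0.022493+0.152691i

Re=-0.0225 Im=0.1527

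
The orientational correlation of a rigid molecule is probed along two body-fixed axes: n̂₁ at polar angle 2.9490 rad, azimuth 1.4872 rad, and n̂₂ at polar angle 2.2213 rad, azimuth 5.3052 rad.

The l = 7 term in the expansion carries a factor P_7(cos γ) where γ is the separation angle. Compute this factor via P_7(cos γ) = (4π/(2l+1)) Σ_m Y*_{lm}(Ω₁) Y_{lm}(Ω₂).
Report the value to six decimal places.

Addition theorem: P_7(cos γ) = (4π/15) Σ_m Y*_{lm}(Ω₁) Y_{lm}(Ω₂), m = −7…7:
  m=-7: (-0.000003, -0.000004) × (0.085472, 0.053910) = (-0.000000, -0.000000)  (running Σ = (-0.000000, -0.000000))
  m=-6: (0.000079, -0.000043) × (-0.263283, 0.116086) = (-0.000016, 0.000021)  (running Σ = (-0.000016, 0.000020))
  m=-5: (0.000441, 0.000993) × (0.077913, -0.434234) = (0.000465, -0.000114)  (running Σ = (0.000450, -0.000094))
  m=-4: (-0.008697, 0.003022) × (0.226078, 0.219373) = (-0.002629, -0.001225)  (running Σ = (-0.002179, -0.001319))
  m=-3: (-0.013887, -0.054208) × (0.107568, -0.022662) = (-0.002722, -0.005516)  (running Σ = (-0.004902, -0.006835))
  m=-2: (0.231577, -0.039083) × (-0.137700, 0.339645) = (-0.018614, 0.084036)  (running Σ = (-0.023516, 0.077200))
  m=-1: (0.050241, 0.599594) × (-0.025720, -0.038181) = (0.021601, -0.017340)  (running Σ = (-0.001915, 0.059860))
  m=0: (-0.594005, -0.000000) × (-0.350530, 0.000000) = (0.208216, 0.000000)  (running Σ = (0.206302, 0.059860))
  m=1: (-0.050241, 0.599594) × (0.025720, -0.038181) = (0.021601, 0.017340)  (running Σ = (0.227903, 0.077200))
  m=2: (0.231577, 0.039083) × (-0.137700, -0.339645) = (-0.018614, -0.084036)  (running Σ = (0.209289, -0.006835))
  m=3: (0.013887, -0.054208) × (-0.107568, -0.022662) = (-0.002722, 0.005516)  (running Σ = (0.206567, -0.001319))
  m=4: (-0.008697, -0.003022) × (0.226078, -0.219373) = (-0.002629, 0.001225)  (running Σ = (0.203938, -0.000094))
  m=5: (-0.000441, 0.000993) × (-0.077913, -0.434234) = (0.000465, 0.000114)  (running Σ = (0.204403, 0.000020))
  m=6: (0.000079, 0.000043) × (-0.263283, -0.116086) = (-0.000016, -0.000021)  (running Σ = (0.204387, -0.000000))
  m=7: (0.000003, -0.000004) × (-0.085472, 0.053910) = (-0.000000, 0.000000)  (running Σ = (0.204387, 0.000000))
Total Σ_m = (0.204387, 0.000000). Multiply by 0.837758: (0.171227, 0.000000). P_7(cos γ) = 0.171227

0.171227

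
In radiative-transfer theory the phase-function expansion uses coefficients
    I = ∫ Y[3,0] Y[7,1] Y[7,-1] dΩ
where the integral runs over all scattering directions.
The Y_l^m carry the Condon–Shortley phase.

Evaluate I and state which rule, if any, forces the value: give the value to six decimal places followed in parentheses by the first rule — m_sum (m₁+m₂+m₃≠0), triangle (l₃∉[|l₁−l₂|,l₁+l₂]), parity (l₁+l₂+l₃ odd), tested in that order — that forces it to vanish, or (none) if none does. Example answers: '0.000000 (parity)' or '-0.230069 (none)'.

0.000000 (parity)

L=17 odd ⇒ parity kills the (l;000) factor ⇒ I = 0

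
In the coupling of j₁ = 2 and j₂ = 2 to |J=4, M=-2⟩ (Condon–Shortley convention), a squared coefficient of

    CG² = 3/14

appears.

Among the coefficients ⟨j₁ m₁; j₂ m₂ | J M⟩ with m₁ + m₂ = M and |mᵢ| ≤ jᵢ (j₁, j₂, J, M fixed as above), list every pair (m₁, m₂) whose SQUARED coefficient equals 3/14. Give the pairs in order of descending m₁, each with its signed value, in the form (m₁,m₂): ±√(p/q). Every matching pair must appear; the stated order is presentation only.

(0,-2): +√(3/14); (-2,0): +√(3/14)

Admissible pairs with m₁+m₂ = M = -2: (-2,0), (-1,-1), (0,-2)
  (m₁,m₂)=(0,-2): CG² = 3/14, CG = +√(3/14)   ← matches the target
  (m₁,m₂)=(-1,-1): CG² = 4/7, CG = +√(4/7)
  (m₁,m₂)=(-2,0): CG² = 3/14, CG = +√(3/14)   ← matches the target
Pairs with CG² = 3/14: (0,-2): +√(3/14); (-2,0): +√(3/14)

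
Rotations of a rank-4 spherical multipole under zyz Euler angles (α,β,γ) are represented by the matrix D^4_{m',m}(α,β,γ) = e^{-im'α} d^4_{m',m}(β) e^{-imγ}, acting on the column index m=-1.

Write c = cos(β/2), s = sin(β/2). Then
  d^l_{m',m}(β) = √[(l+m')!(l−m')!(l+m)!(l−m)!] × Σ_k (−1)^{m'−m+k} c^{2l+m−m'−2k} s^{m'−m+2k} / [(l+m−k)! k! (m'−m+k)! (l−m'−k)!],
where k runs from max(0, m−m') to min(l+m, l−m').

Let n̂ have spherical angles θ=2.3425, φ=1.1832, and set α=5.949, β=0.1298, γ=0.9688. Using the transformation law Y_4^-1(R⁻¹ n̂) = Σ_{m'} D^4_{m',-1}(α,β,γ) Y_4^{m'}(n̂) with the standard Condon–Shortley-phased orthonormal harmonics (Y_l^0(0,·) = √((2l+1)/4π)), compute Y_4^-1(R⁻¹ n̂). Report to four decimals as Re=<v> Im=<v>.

Re=-0.0644 Im=0.0291

Need the full column D^4_{m',-1} for m'=−4..4 at α=5.9490, β=0.1298, γ=0.9688.
cos(β/2)=0.997895, sin(β/2)=0.064854
d^4_{-4,-1}: single k=3 term ⇒ +0.002020;  D = +0.001885-0.000727i
d^4_{-3,-1}: k∈[2..3] ⇒ +0.032965 -0.000232 = +0.032733;  D = +0.032715-0.001105i
d^4_{-2,-1}: k∈[1..3] ⇒ +0.271125 -0.005726 +0.000016 = +0.265415;  D = +0.253527+0.078544i
d^4_{-1,-1}: k∈[0..3] ⇒ +0.983281 -0.062299 +0.000526 -0.000001 = +0.921508;  D = +0.742091+0.546332i
d^4_{0,-1}: k∈[0..3] ⇒ -0.285791 +0.007243 -0.000031 +0.000000 = -0.278578;  D = -0.157756-0.229606i
d^4_{1,-1}: k∈[0..3] ⇒ +0.041532 -0.000526 +0.000001 -0.000000 = +0.041007;  D = +0.010851+0.039546i
d^4_{2,-1}: k∈[0..2] ⇒ -0.003817 +0.000024 -0.000000 = -0.003793;  D = +0.000252-0.003785i
d^4_{3,-1}: k∈[0..1] ⇒ +0.000232 -0.000001 = +0.000231;  D = -0.000090+0.000213i
d^4_{4,-1}: single k=0 term ⇒ -0.000009;  D = +0.000006-0.000006i
Y_4^{m'}(θ=2.3425,φ=1.1832) and Σ D·Y over m':
  (+0.0019-0.0007i)·(+0.0024+0.1168i)  (+0.0327-0.0011i)·(+0.2950-0.1275i)  (+0.2535+0.0785i)·(-0.2951-0.2891i)  (+0.7421+0.5463i)·(-0.0361+0.0885i)  (-0.1578-0.2296i)·(-0.3504+0.0000i)  (+0.0109+0.0395i)·(+0.0361+0.0885i)  (+0.0003-0.0038i)·(-0.2951+0.2891i)  (-0.0001+0.0002i)·(-0.2950-0.1275i)  (+0.0000-0.0000i)·(+0.0024-0.1168i)
Y_4^-1(R⁻¹ n̂) = -0.064410+0.029131i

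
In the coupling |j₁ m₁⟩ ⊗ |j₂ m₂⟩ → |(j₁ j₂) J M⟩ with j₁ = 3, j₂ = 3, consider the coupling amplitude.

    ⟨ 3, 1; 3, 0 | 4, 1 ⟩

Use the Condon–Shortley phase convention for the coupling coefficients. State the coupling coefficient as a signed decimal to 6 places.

triangle: 2!*4!*4!/11! = 1152/39916800
(j±m)!: 4!*2!*3!*3!*5!*3! = 1244160
prefactor² = (2J+1)*Δ*N² = 124416/385
  k=0: +1/(0!*2!*2!*3!*2!*1!) = 1/48
  k=1: −1/(1!*1!*1!*2!*3!*2!) = -1/24
  k=2: +1/(2!*0!*0!*1!*4!*3!) = 1/288
Σ = -5/288  ⇒  CG² = 124416/385*(-5/288)² = 15/154
CG = −√(15/154) = -0.312094

−√(15/154) = -0.312094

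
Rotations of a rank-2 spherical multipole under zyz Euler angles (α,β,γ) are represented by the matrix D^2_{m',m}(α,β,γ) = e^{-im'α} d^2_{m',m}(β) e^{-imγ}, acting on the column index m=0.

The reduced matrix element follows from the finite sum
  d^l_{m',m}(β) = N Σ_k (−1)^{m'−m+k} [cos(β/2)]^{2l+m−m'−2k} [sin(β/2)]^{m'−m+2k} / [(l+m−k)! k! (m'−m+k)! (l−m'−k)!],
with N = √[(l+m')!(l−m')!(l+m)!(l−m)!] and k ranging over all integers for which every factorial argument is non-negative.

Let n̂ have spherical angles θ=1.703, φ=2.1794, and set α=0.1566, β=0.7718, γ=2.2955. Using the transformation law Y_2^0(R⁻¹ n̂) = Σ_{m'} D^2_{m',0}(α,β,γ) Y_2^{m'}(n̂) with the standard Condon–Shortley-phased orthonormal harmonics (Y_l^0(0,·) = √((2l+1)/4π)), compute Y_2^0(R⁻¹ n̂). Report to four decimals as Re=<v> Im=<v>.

Need the full column D^2_{m',0} for m'=−2..2 at α=0.1566, β=0.7718, γ=2.2955.
cos(β/2)=0.926460, sin(β/2)=0.376393
d^2_{-2,0}: single k=2 term ⇒ +0.297860;  D = +0.283370+0.091772i
d^2_{-1,0}: k∈[1..2] ⇒ +0.733158 -0.121012 = +0.612146;  D = +0.604655+0.095471i
d^2_{0,0}: k∈[0..2] ⇒ +0.736727 -0.486404 +0.020071 = +0.270395;  D = +0.270395+0.000000i
d^2_{1,0}: k∈[0..1] ⇒ -0.733158 +0.121012 = -0.612146;  D = -0.604655+0.095471i
d^2_{2,0}: single k=0 term ⇒ +0.297860;  D = +0.283370-0.091772i
Y_2^{m'}(θ=1.703,φ=2.1794) and Σ D·Y over m':
  (+0.2834+0.0918i)·(-0.1314+0.3561i)  (+0.6047+0.0955i)·(+0.0577+0.0828i)  (+0.2704+0.0000i)·(-0.2990+0.0000i)  (-0.6047+0.0955i)·(-0.0577+0.0828i)  (+0.2834-0.0918i)·(-0.1314-0.3561i)
Y_2^0(R⁻¹ n̂) = -0.166698-0.000000i

Re=-0.1667 Im=0.0000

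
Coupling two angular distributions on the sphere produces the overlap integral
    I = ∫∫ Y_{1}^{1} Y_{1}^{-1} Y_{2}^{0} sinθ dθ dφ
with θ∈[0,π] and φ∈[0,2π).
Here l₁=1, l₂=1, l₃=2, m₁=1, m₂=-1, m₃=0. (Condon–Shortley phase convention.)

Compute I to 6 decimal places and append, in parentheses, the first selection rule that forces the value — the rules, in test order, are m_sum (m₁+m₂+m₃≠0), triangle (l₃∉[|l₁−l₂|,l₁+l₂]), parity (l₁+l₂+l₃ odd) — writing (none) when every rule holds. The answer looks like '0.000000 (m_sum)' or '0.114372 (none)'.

0.126157 (none)

m-sum 0 ✓  L=4 even ✓  0≤2≤2 ✓
Π(2lᵢ+1) = 3×3×5 = 45
triangle coeff Δ(1,1,2) = 1/30
Σ_t [0,0]: t=0:+1/1 = 1/1
(3j)²=2/15 [(1 1 2; 0 0 0)], sign=+1
Σ_t [0,0]: t=0:+1/4 = 1/4
(3j)²=1/30 [(1 1 2; 1 -1 0)], sign=+1
⇒ 4πI² = 1/5
I = (+1)√(1/5/(4π)) = 0.12615663
No selection rule forces the value: the integral is nonzero (none).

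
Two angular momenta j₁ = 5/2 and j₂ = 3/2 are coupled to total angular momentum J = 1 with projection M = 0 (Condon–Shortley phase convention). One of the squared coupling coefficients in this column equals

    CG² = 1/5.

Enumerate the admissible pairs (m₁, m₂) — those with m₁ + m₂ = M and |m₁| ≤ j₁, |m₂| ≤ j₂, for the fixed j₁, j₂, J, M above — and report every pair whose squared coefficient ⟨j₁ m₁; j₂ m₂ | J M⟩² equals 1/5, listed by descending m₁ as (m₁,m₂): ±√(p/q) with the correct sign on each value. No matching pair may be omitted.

Admissible pairs with m₁+m₂ = M = 0: (-3/2,3/2), (-1/2,1/2), (1/2,-1/2), (3/2,-3/2)
  (m₁,m₂)=(3/2,-3/2): CG² = 1/5, CG = +√(1/5)   ← matches the target
  (m₁,m₂)=(1/2,-1/2): CG² = 3/10, CG = −√(3/10)
  (m₁,m₂)=(-1/2,1/2): CG² = 3/10, CG = +√(3/10)
  (m₁,m₂)=(-3/2,3/2): CG² = 1/5, CG = −√(1/5)   ← matches the target
Pairs with CG² = 1/5: (3/2,-3/2): +√(1/5); (-3/2,3/2): −√(1/5)

(3/2,-3/2): +√(1/5); (-3/2,3/2): −√(1/5)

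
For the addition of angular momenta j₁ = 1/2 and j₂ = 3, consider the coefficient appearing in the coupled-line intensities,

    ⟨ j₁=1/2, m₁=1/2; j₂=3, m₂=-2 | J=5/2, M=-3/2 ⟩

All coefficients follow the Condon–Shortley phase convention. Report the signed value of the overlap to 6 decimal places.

+0.845154  (= +√(5/7))

j₁+j₂−J=1  J+j₁−j₂=0  J−j₁+j₂=5  j₁+j₂+J+1=7
(j₁±m₁, j₂±m₂, J±M) = (1,0,1,5,1,4)
P² = 2880/7
sum k=0..0:
  [0] +1/24 = 1/24
S = 1/24
C² = P²·S² = 5/7 ; C = +0.845154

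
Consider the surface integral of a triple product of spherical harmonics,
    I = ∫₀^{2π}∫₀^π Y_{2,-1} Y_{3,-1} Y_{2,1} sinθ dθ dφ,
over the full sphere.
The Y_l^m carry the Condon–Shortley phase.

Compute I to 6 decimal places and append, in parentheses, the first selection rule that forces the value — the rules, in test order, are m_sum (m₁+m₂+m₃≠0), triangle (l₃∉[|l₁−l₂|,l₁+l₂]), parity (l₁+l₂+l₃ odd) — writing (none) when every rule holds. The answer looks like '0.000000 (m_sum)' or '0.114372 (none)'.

-1 − 1 + 1 = -1 ≠ 0: azimuthal integral kills it; I = 0

0.000000 (m_sum)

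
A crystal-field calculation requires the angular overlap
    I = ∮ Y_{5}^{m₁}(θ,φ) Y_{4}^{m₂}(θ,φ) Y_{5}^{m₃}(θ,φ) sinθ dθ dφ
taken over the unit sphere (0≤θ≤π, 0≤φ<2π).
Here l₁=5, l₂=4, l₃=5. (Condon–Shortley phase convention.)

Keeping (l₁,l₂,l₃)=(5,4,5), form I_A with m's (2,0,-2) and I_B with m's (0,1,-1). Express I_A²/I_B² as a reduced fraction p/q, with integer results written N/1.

1/6

Same 5,4,5: normalisation and zero-m 3j drop out of the ratio.
A: Δ: 4! 6! 4! / 15! → 1/3153150; sum: t=0:+1/20736 t=1:−1/1728 t=2:+1/1920 t=3:−1/25920 = -1/20736; 3j²(5 4 5; 2 0 -2) = Δ·Π!·Σ² = 1/2574  (sign +1)
B: Δ: 4! 6! 4! / 15! → 1/3153150; sum: t=1:−1/6912 t=2:+1/864 t=3:−1/1152 t=4:+1/17280 = 7/34560; 3j²(5 4 5; 0 1 -1) = Δ·Π!·Σ² = 1/429  (sign +1)
I_A²/I_B² = (1/2574)/(1/429) = 1/6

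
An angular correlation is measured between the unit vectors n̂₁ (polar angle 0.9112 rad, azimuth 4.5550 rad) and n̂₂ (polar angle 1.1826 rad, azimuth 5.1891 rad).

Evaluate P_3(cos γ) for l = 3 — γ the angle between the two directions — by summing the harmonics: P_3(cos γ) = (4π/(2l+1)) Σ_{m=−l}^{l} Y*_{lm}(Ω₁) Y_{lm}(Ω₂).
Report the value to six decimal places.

0.152710

Term-by-term m-sum for l=3 (normalisation 4π/7 = 1.795196):
  m=-3: (0.09364 + 0.18337j) × (-0.32758 - 0.04638j) = -0.02217 - 0.06441j  (running Σ = -0.02217 - 0.06441j)
  m=-2: (-0.37188 + 0.12108j) × (-0.19186 + 0.27024j) = 0.03863 - 0.12373j  (running Σ = 0.01645 - 0.18814j)
  m=-1: (-0.03513 - 0.22136j) × (-0.03893 - 0.07538j) = -0.01532 + 0.01127j  (running Σ = 0.00114 - 0.17687j)
  m=0: (-0.25667 + 0.00000j) × (-0.32257 + 0.00000j) = 0.08279 + 0.00000j  (running Σ = 0.08393 - 0.17687j)
  m=1: (0.03513 - 0.22136j) × (0.03893 - 0.07538j) = -0.01532 - 0.01127j  (running Σ = 0.06861 - 0.18814j)
  m=2: (-0.37188 - 0.12108j) × (-0.19186 - 0.27024j) = 0.03863 + 0.12373j  (running Σ = 0.10724 - 0.06441j)
  m=3: (-0.09364 + 0.18337j) × (0.32758 - 0.04638j) = -0.02217 + 0.06441j  (running Σ = 0.08507 + 0.00000j)
Total Σ_m = 0.08507 + 0.00000j. Multiply by 1.795196: 0.15271 + 0.00000j. P_3(cos γ) = 0.152710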